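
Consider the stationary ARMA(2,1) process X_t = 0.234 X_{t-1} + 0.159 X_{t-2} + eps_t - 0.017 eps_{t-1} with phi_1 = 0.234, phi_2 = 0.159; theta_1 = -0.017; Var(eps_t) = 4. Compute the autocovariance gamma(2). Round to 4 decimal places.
\gamma(2) = 0.9688

Multiply the model equation by X_{t-k} and take expectations. With theta_0 = psi_0 = 1 and psi_j the MA(infinity) weights, this gives
  gamma(k) - sum_i phi_i gamma(k-i) = c_k,
  c_k = sigma^2 * sum_{j=k..q} theta_j psi_{j-k}   (c_k = 0 for k > q),
using gamma(-m) = gamma(m).
psi-weights needed (psi_j = theta_j + sum_i phi_i psi_{j-i}):
  psi_1 = theta_1 + phi_1 = -0.017 + (0.234) = 0.217
Right-hand sides:
  c_0 = sigma^2 (1 + theta_1 psi_1) = 4 * (1 + (-0.017)(0.217)) = 4 * 0.996311 = 3.985244
  c_1 = sigma^2 theta_1 = 4 * (-0.017) = -0.068
  c_2 = 0
Equations for k = 0, 1, 2 (AR order 2, c_2 = 0):
  (E0) gamma(0) = phi_1 gamma(1) + phi_2 gamma(2) + c_0
  (E1) gamma(1) = phi_1 gamma(0) + phi_2 gamma(1) + c_1
  (E2) gamma(2) = phi_1 gamma(1) + phi_2 gamma(0)
From (E1): gamma(1) = A gamma(0) + B with
  A = phi_1 / (1 - phi_2) = 0.234 / 0.841 = 0.27824,   B = c_1 / (1 - phi_2) = -0.068 / 0.841 = -0.080856.
Insert (E2) into (E0): gamma(0) (1 - phi_2^2) = phi_1 (1 + phi_2) gamma(1) + c_0.
  phi_1 (1 + phi_2) = (0.234)(1.159) = 0.271206,   1 - phi_2^2 = 0.974719.
Replace gamma(1) by A gamma(0) + B and collect gamma(0):
  gamma(0) [0.974719 - (0.271206)(0.27824)] = (0.271206)(-0.080856) + 3.985244
  gamma(0) * 0.899259 = 3.963315
  gamma(0) = 3.963315 / 0.899259 = 4.407314.
  gamma(1) = A gamma(0) + B = (0.27824)(4.407314) + (-0.080856) = 1.145436.
  gamma(2) = phi_1 gamma(1) + phi_2 gamma(0) = (0.234)(1.145436) + (0.159)(4.407314) = 0.968795.
Therefore gamma(2) = 0.9688 (to 4 decimal places).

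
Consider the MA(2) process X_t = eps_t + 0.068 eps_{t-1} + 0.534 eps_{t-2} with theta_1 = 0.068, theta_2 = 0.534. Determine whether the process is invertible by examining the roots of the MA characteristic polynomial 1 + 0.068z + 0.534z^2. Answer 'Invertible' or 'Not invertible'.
\text{Invertible}

The MA(q) characteristic polynomial is P(z) = 1 + 0.068z + 0.534z^2.
Invertibility requires all roots to lie outside the unit circle, i.e. |z| > 1 for every root.
Set 1 + (0.068) z + (0.534) z^2 = 0, i.e. a z^2 + b z + c = 0 with a = 0.534, b = 0.068, c = 1.
Discriminant D = b^2 - 4ac = (0.068)^2 - 4*(0.534)*1 = 0.004624 - (2.136) = -2.131376.
D < 0, so the roots are the complex-conjugate pair z = (-b +/- i sqrt(-D)) / (2a) = -0.0637 +/- 1.367i.
For a conjugate pair |z|^2 = z * conj(z) = (product of roots) = c/a = 1/(0.534) = 1.872659, so |z| = sqrt(1.872659) = 1.3685 for both roots.
Moduli of all roots: 1.3685, 1.3685.
All moduli strictly greater than 1? Yes.
Verdict: Invertible.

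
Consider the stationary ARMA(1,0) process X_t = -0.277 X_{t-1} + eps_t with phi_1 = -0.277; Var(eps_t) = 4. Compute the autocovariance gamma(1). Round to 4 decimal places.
\gamma(1) = -1.2001

Multiply the model equation by X_{t-k} and take expectations. With theta_0 = psi_0 = 1 and psi_j the MA(infinity) weights, this gives
  gamma(k) - sum_i phi_i gamma(k-i) = c_k,
  c_k = sigma^2 * sum_{j=k..q} theta_j psi_{j-k}   (c_k = 0 for k > q),
using gamma(-m) = gamma(m).
Pure AR (q = 0): c_0 = sigma^2 = 4, c_k = 0 for k >= 1.
Equations for k = 0 and k = 1 (AR order 1):
  gamma(0) = phi_1 gamma(1) + c_0
  gamma(1) = phi_1 gamma(0) + c_1
Substituting the second into the first: gamma(0) (1 - phi_1^2) = c_0 + phi_1 c_1, so
  gamma(0) = c_0 / (1 - phi_1^2) = 4 / (1 - (-0.277)^2) = 4 / 0.923271 = 4.332422.
  gamma(1) = phi_1 gamma(0) = (-0.277)(4.332422) = -1.200081.
Therefore gamma(1) = -1.2001 (to 4 decimal places).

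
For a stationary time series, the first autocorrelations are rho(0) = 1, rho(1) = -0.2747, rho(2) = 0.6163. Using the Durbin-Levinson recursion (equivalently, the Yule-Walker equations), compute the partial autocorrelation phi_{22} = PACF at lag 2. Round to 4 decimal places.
\phi_{22} = 0.5850

The PACF at lag k is phi_{kk}, the last component of the solution
to the Yule-Walker system G_k phi = r_k where
  (G_k)_{ij} = rho(|i - j|), (r_k)_i = rho(i), i,j = 1..k.
Equivalently, Durbin-Levinson gives phi_{kk} iteratively:
  phi_{11} = rho(1)
  phi_{kk} = [rho(k) - sum_{j=1..k-1} phi_{k-1,j} rho(k-j)]
            / [1 - sum_{j=1..k-1} phi_{k-1,j} rho(j)],
  phi_{k,j} = phi_{k-1,j} - phi_{kk} phi_{k-1,k-j},  j = 1..k-1.
Step k = 1:
  phi_11 = rho(1) = -0.2747.
Step k = 2:
  phi_22 = [rho(2) - phi_11 rho(1)] / [1 - phi_11 rho(1)] = [0.6163 - (-0.2747)(-0.2747)] / [1 - (-0.2747)(-0.2747)]
         = 0.54083991 / 0.92453991 = 0.585.
Therefore phi_{22} = 0.5850.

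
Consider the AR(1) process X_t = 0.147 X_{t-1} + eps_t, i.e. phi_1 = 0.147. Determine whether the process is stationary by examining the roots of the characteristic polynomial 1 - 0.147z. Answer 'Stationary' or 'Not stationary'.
\text{Stationary}

The AR(p) characteristic polynomial is P(z) = 1 - 0.147z.
Stationarity requires all roots to lie outside the unit circle, i.e. |z| > 1 for every root.
This is linear in z: 1 + (-0.147) z = 0  =>  z = -1/(-0.147) = 6.802721,  |z| = 6.802721.
Moduli of all roots: 6.8027.
All moduli strictly greater than 1? Yes.
Verdict: Stationary.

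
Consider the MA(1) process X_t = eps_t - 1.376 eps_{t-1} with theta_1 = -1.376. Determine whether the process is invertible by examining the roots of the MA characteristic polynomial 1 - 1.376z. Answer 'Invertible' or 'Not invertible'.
\text{Not invertible}

The MA(q) characteristic polynomial is P(z) = 1 - 1.376z.
Invertibility requires all roots to lie outside the unit circle, i.e. |z| > 1 for every root.
This is linear in z: 1 + (-1.376) z = 0  =>  z = -1/(-1.376) = 0.726744,  |z| = 0.726744.
Moduli of all roots: 0.7267.
All moduli strictly greater than 1? No.
Verdict: Not invertible.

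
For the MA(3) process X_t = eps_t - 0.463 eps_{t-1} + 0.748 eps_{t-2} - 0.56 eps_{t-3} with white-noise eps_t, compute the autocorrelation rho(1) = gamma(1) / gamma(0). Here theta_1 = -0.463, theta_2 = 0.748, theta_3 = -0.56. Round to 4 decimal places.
\rho(1) = -0.5884

For an MA(q) process with theta_0 = 1, the autocovariance is
  gamma(k) = sigma^2 * sum_{i=0..q-k} theta_i * theta_{i+k},
and rho(k) = gamma(k) / gamma(0). Sigma^2 cancels.
  numerator   = (1)*(-0.463) + (-0.463)*(0.748) + (0.748)*(-0.56) = -1.228204.
  denominator = (1)^2 + (-0.463)^2 + (0.748)^2 + (-0.56)^2 = 2.087473.
  rho(1) = -1.228204 / 2.087473 = -0.5884.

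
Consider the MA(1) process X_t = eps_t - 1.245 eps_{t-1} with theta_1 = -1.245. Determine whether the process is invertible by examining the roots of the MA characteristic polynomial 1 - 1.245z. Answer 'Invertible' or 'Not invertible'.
\text{Not invertible}

The MA(q) characteristic polynomial is P(z) = 1 - 1.245z.
Invertibility requires all roots to lie outside the unit circle, i.e. |z| > 1 for every root.
This is linear in z: 1 + (-1.245) z = 0  =>  z = -1/(-1.245) = 0.803213,  |z| = 0.803213.
Moduli of all roots: 0.8032.
All moduli strictly greater than 1? No.
Verdict: Not invertible.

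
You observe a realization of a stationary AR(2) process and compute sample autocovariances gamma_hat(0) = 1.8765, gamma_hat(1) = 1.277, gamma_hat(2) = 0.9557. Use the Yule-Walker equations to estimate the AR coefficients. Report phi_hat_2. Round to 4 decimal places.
\hat\phi_{2} = 0.0860

The Yule-Walker equations for an AR(p) process read, in matrix form,
  Gamma_p phi = r_p,   with   (Gamma_p)_{ij} = gamma(|i - j|),
                       (r_p)_i = gamma(i),   i,j = 1..p.
Substitute the sample gammas (Toeplitz matrix and right-hand side of size 2):
  Gamma_p = [[1.8765, 1.277], [1.277, 1.8765]]
  r_p     = [1.277, 0.9557]
Written out:
  1.8765 phi_1 + 1.277 phi_2 = 1.277
  1.277 phi_1 + 1.8765 phi_2 = 0.9557
Solve by Cramer's rule:
  det = gamma(0)^2 - gamma(1)^2 = (1.8765)^2 - (1.277)^2 = 3.52125225 - 1.630729 = 1.89052325
  phi_hat_1 = [gamma(1) gamma(0) - gamma(1) gamma(2)] / det = [(1.277)(1.8765) - (1.277)(0.9557)] / 1.89052325 = 1.1758616 / 1.89052325 = 0.622
  phi_hat_2 = [gamma(0) gamma(2) - gamma(1)^2] / det = [(1.8765)(0.9557) - (1.277)^2] / 1.89052325 = 0.16264205 / 1.89052325 = 0.086
So phi_hat = [0.6220, 0.0860].
Therefore phi_hat_2 = 0.0860.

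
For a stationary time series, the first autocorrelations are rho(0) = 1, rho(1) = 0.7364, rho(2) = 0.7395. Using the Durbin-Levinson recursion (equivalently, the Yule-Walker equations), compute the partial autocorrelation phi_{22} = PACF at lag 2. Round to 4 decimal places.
\phi_{22} = 0.4309

The PACF at lag k is phi_{kk}, the last component of the solution
to the Yule-Walker system G_k phi = r_k where
  (G_k)_{ij} = rho(|i - j|), (r_k)_i = rho(i), i,j = 1..k.
Equivalently, Durbin-Levinson gives phi_{kk} iteratively:
  phi_{11} = rho(1)
  phi_{kk} = [rho(k) - sum_{j=1..k-1} phi_{k-1,j} rho(k-j)]
            / [1 - sum_{j=1..k-1} phi_{k-1,j} rho(j)],
  phi_{k,j} = phi_{k-1,j} - phi_{kk} phi_{k-1,k-j},  j = 1..k-1.
Step k = 1:
  phi_11 = rho(1) = 0.7364.
Step k = 2:
  phi_22 = [rho(2) - phi_11 rho(1)] / [1 - phi_11 rho(1)] = [0.7395 - (0.7364)(0.7364)] / [1 - (0.7364)(0.7364)]
         = 0.19721504 / 0.45771504 = 0.4309.
Therefore phi_{22} = 0.4309.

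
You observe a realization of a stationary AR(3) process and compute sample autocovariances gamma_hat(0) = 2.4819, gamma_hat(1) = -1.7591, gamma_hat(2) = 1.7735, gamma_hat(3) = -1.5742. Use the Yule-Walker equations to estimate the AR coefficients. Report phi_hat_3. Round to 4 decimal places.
\hat\phi_{3} = -0.1020

The Yule-Walker equations for an AR(p) process read, in matrix form,
  Gamma_p phi = r_p,   with   (Gamma_p)_{ij} = gamma(|i - j|),
                       (r_p)_i = gamma(i),   i,j = 1..p.
Substitute the sample gammas (Toeplitz matrix and right-hand side of size 3):
  Gamma_p = [[2.4819, -1.7591, 1.7735], [-1.7591, 2.4819, -1.7591], [1.7735, -1.7591, 2.4819]]
  r_p     = [-1.7591, 1.7735, -1.5742]
Written out (R1..R3):
  (R1) 2.4819 phi_1 - 1.7591 phi_2 + 1.7735 phi_3 = -1.7591
  (R2) -1.7591 phi_1 + 2.4819 phi_2 - 1.7591 phi_3 = 1.7735
  (R3) 1.7735 phi_1 - 1.7591 phi_2 + 2.4819 phi_3 = -1.5742
Gaussian elimination:
  R2 <- R2 - (-1.7591/2.4819) R1 = R2 - (-0.708772) R1:  1.2351 phi_2 - 0.502094 phi_3 = 0.5267
  R3 <- R3 - (1.7735/2.4819) R1 = R3 - (0.714574) R1:  -0.502094 phi_2 + 1.214604 phi_3 = -0.317194
  R3 <- R3 - (-0.502094/1.2351) R2 = R3 - (-0.406521) R2:  1.010492 phi_3 = -0.103079
Back-substitution:
  phi_hat_3 = -0.103079 / 1.010492 = -0.102009
  phi_hat_2 = (0.5267 - (-0.502094)(-0.102009)) / 1.2351 = 0.384974
  phi_hat_1 = (-1.7591 - (-1.7591)(0.384974) - (1.7735)(-0.102009)) / 2.4819 = -0.36302
So phi_hat = [-0.3630, 0.3850, -0.1020].
Therefore phi_hat_3 = -0.1020.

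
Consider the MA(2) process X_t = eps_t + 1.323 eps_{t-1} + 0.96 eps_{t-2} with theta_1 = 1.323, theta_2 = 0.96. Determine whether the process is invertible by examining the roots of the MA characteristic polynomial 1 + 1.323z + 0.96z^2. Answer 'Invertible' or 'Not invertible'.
\text{Invertible}

The MA(q) characteristic polynomial is P(z) = 1 + 1.323z + 0.96z^2.
Invertibility requires all roots to lie outside the unit circle, i.e. |z| > 1 for every root.
Set 1 + (1.323) z + (0.96) z^2 = 0, i.e. a z^2 + b z + c = 0 with a = 0.96, b = 1.323, c = 1.
Discriminant D = b^2 - 4ac = (1.323)^2 - 4*(0.96)*1 = 1.750329 - (3.84) = -2.089671.
D < 0, so the roots are the complex-conjugate pair z = (-b +/- i sqrt(-D)) / (2a) = -0.6891 +/- 0.7529i.
For a conjugate pair |z|^2 = z * conj(z) = (product of roots) = c/a = 1/(0.96) = 1.041667, so |z| = sqrt(1.041667) = 1.0206 for both roots.
Moduli of all roots: 1.0206, 1.0206.
All moduli strictly greater than 1? Yes.
Verdict: Invertible.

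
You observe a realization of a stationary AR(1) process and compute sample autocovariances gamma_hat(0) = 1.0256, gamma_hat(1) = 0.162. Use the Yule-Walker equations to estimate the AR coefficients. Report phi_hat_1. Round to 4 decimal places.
\hat\phi_{1} = 0.1580

The Yule-Walker equations for an AR(p) process read, in matrix form,
  Gamma_p phi = r_p,   with   (Gamma_p)_{ij} = gamma(|i - j|),
                       (r_p)_i = gamma(i),   i,j = 1..p.
Substitute the sample gammas (Toeplitz matrix and right-hand side of size 1):
  Gamma_p = [[1.0256]]
  r_p     = [0.162]
With p = 1 this is the single equation gamma(0) phi_1 = gamma(1):
  phi_hat_1 = gamma(1) / gamma(0) = 0.162 / 1.0256 = 0.1580.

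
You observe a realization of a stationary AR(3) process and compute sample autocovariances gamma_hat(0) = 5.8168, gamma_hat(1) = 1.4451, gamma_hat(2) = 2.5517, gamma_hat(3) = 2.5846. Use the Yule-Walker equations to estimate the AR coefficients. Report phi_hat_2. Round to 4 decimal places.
\hat\phi_{2} = 0.3490

The Yule-Walker equations for an AR(p) process read, in matrix form,
  Gamma_p phi = r_p,   with   (Gamma_p)_{ij} = gamma(|i - j|),
                       (r_p)_i = gamma(i),   i,j = 1..p.
Substitute the sample gammas (Toeplitz matrix and right-hand side of size 3):
  Gamma_p = [[5.8168, 1.4451, 2.5517], [1.4451, 5.8168, 1.4451], [2.5517, 1.4451, 5.8168]]
  r_p     = [1.4451, 2.5517, 2.5846]
Written out (R1..R3):
  (R1) 5.8168 phi_1 + 1.4451 phi_2 + 2.5517 phi_3 = 1.4451
  (R2) 1.4451 phi_1 + 5.8168 phi_2 + 1.4451 phi_3 = 2.5517
  (R3) 2.5517 phi_1 + 1.4451 phi_2 + 5.8168 phi_3 = 2.5846
Gaussian elimination:
  R2 <- R2 - (1.4451/5.8168) R1 = R2 - (0.248436) R1:  5.457786 phi_2 + 0.811167 phi_3 = 2.192686
  R3 <- R3 - (2.5517/5.8168) R1 = R3 - (0.438678) R1:  0.811167 phi_2 + 4.697426 phi_3 = 1.950667
  R3 <- R3 - (0.811167/5.457786) R2 = R3 - (0.148626) R2:  4.576866 phi_3 = 1.624778
Back-substitution:
  phi_hat_3 = 1.624778 / 4.576866 = 0.354998
  phi_hat_2 = (2.192686 - (0.811167)(0.354998)) / 5.457786 = 0.348992
  phi_hat_1 = (1.4451 - (1.4451)(0.348992) - (2.5517)(0.354998)) / 5.8168 = 0.006004
So phi_hat = [0.0060, 0.3490, 0.3550].
Therefore phi_hat_2 = 0.3490.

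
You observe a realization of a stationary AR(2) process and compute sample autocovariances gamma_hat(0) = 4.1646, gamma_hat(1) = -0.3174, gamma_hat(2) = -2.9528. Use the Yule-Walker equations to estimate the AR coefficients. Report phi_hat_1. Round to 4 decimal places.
\hat\phi_{1} = -0.1310

The Yule-Walker equations for an AR(p) process read, in matrix form,
  Gamma_p phi = r_p,   with   (Gamma_p)_{ij} = gamma(|i - j|),
                       (r_p)_i = gamma(i),   i,j = 1..p.
Substitute the sample gammas (Toeplitz matrix and right-hand side of size 2):
  Gamma_p = [[4.1646, -0.3174], [-0.3174, 4.1646]]
  r_p     = [-0.3174, -2.9528]
Written out:
  4.1646 phi_1 - 0.3174 phi_2 = -0.3174
  -0.3174 phi_1 + 4.1646 phi_2 = -2.9528
Solve by Cramer's rule:
  det = gamma(0)^2 - gamma(1)^2 = (4.1646)^2 - (-0.3174)^2 = 17.34389316 - 0.10074276 = 17.2431504
  phi_hat_1 = [gamma(1) gamma(0) - gamma(1) gamma(2)] / det = [(-0.3174)(4.1646) - (-0.3174)(-2.9528)] / 17.2431504 = -2.25906276 / 17.2431504 = -0.131
  phi_hat_2 = [gamma(0) gamma(2) - gamma(1)^2] / det = [(4.1646)(-2.9528) - (-0.3174)^2] / 17.2431504 = -12.39797364 / 17.2431504 = -0.719
So phi_hat = [-0.1310, -0.7190].
Therefore phi_hat_1 = -0.1310.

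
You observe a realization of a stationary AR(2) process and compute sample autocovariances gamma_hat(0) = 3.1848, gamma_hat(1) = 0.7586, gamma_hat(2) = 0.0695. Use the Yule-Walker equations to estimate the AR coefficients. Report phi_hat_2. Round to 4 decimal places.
\hat\phi_{2} = -0.0370

The Yule-Walker equations for an AR(p) process read, in matrix form,
  Gamma_p phi = r_p,   with   (Gamma_p)_{ij} = gamma(|i - j|),
                       (r_p)_i = gamma(i),   i,j = 1..p.
Substitute the sample gammas (Toeplitz matrix and right-hand side of size 2):
  Gamma_p = [[3.1848, 0.7586], [0.7586, 3.1848]]
  r_p     = [0.7586, 0.0695]
Written out:
  3.1848 phi_1 + 0.7586 phi_2 = 0.7586
  0.7586 phi_1 + 3.1848 phi_2 = 0.0695
Solve by Cramer's rule:
  det = gamma(0)^2 - gamma(1)^2 = (3.1848)^2 - (0.7586)^2 = 10.14295104 - 0.57547396 = 9.56747708
  phi_hat_1 = [gamma(1) gamma(0) - gamma(1) gamma(2)] / det = [(0.7586)(3.1848) - (0.7586)(0.0695)] / 9.56747708 = 2.36326658 / 9.56747708 = 0.247
  phi_hat_2 = [gamma(0) gamma(2) - gamma(1)^2] / det = [(3.1848)(0.0695) - (0.7586)^2] / 9.56747708 = -0.35413036 / 9.56747708 = -0.037
So phi_hat = [0.2470, -0.0370].
Therefore phi_hat_2 = -0.0370.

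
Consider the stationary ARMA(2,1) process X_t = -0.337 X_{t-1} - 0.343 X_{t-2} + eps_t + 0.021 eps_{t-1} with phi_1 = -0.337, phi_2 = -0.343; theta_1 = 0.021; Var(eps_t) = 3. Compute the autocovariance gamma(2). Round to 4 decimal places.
\gamma(2) = -0.9441

Multiply the model equation by X_{t-k} and take expectations. With theta_0 = psi_0 = 1 and psi_j the MA(infinity) weights, this gives
  gamma(k) - sum_i phi_i gamma(k-i) = c_k,
  c_k = sigma^2 * sum_{j=k..q} theta_j psi_{j-k}   (c_k = 0 for k > q),
using gamma(-m) = gamma(m).
psi-weights needed (psi_j = theta_j + sum_i phi_i psi_{j-i}):
  psi_1 = theta_1 + phi_1 = 0.021 + (-0.337) = -0.316
Right-hand sides:
  c_0 = sigma^2 (1 + theta_1 psi_1) = 3 * (1 + (0.021)(-0.316)) = 3 * 0.993364 = 2.980092
  c_1 = sigma^2 theta_1 = 3 * (0.021) = 0.063
  c_2 = 0
Equations for k = 0, 1, 2 (AR order 2, c_2 = 0):
  (E0) gamma(0) = phi_1 gamma(1) + phi_2 gamma(2) + c_0
  (E1) gamma(1) = phi_1 gamma(0) + phi_2 gamma(1) + c_1
  (E2) gamma(2) = phi_1 gamma(1) + phi_2 gamma(0)
From (E1): gamma(1) = A gamma(0) + B with
  A = phi_1 / (1 - phi_2) = -0.337 / 1.343 = -0.250931,   B = c_1 / (1 - phi_2) = 0.063 / 1.343 = 0.04691.
Insert (E2) into (E0): gamma(0) (1 - phi_2^2) = phi_1 (1 + phi_2) gamma(1) + c_0.
  phi_1 (1 + phi_2) = (-0.337)(0.657) = -0.221409,   1 - phi_2^2 = 0.882351.
Replace gamma(1) by A gamma(0) + B and collect gamma(0):
  gamma(0) [0.882351 - (-0.221409)(-0.250931)] = (-0.221409)(0.04691) + 2.980092
  gamma(0) * 0.826793 = 2.969706
  gamma(0) = 2.969706 / 0.826793 = 3.591838.
  gamma(1) = A gamma(0) + B = (-0.250931)(3.591838) + (0.04691) = -0.854393.
  gamma(2) = phi_1 gamma(1) + phi_2 gamma(0) = (-0.337)(-0.854393) + (-0.343)(3.591838) = -0.94407.
Therefore gamma(2) = -0.9441 (to 4 decimal places).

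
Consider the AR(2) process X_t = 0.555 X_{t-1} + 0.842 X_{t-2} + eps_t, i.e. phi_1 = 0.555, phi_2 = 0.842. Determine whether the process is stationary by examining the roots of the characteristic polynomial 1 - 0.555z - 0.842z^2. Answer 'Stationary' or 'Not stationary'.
\text{Not stationary}

The AR(p) characteristic polynomial is P(z) = 1 - 0.555z - 0.842z^2.
Stationarity requires all roots to lie outside the unit circle, i.e. |z| > 1 for every root.
Set 1 + (-0.555) z + (-0.842) z^2 = 0, i.e. a z^2 + b z + c = 0 with a = -0.842, b = -0.555, c = 1.
Discriminant D = b^2 - 4ac = (-0.555)^2 - 4*(-0.842)*1 = 0.308025 - (-3.368) = 3.676025.
D >= 0, so the roots are real: z = (-b +/- sqrt(D)) / (2a) = (0.555 +/- 1.917296) / (-1.684).
  z_1 = (0.555 + 1.917296) / (-1.684) = -1.4681,   |z_1| = 1.4681.
  z_2 = (0.555 - 1.917296) / (-1.684) = 0.809,   |z_2| = 0.809.
Moduli of all roots: 1.4681, 0.8090.
All moduli strictly greater than 1? No.
Verdict: Not stationary.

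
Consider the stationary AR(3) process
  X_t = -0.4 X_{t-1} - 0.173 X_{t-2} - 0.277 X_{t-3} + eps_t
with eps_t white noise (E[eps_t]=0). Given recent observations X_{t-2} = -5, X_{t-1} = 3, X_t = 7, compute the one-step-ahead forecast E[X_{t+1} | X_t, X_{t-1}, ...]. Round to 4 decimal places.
E[X_{t+1} \mid \mathcal F_t] = -1.9340

For an AR(p) model X_t = c + sum_i phi_i X_{t-i} + eps_t, the
one-step-ahead conditional mean is
  E[X_{t+1} | X_t, ...] = c + sum_i phi_i X_{t+1-i}.
Substitute known values:
  E[X_{t+1} | ...] = (-0.4) * (7) + (-0.173) * (3) + (-0.277) * (-5)
                   = -1.9340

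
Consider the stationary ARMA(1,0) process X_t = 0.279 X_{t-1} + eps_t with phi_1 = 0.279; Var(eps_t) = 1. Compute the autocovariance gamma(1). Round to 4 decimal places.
\gamma(1) = 0.3026

Multiply the model equation by X_{t-k} and take expectations. With theta_0 = psi_0 = 1 and psi_j the MA(infinity) weights, this gives
  gamma(k) - sum_i phi_i gamma(k-i) = c_k,
  c_k = sigma^2 * sum_{j=k..q} theta_j psi_{j-k}   (c_k = 0 for k > q),
using gamma(-m) = gamma(m).
Pure AR (q = 0): c_0 = sigma^2 = 1, c_k = 0 for k >= 1.
Equations for k = 0 and k = 1 (AR order 1):
  gamma(0) = phi_1 gamma(1) + c_0
  gamma(1) = phi_1 gamma(0) + c_1
Substituting the second into the first: gamma(0) (1 - phi_1^2) = c_0 + phi_1 c_1, so
  gamma(0) = c_0 / (1 - phi_1^2) = 1 / (1 - (0.279)^2) = 1 / 0.922159 = 1.084412.
  gamma(1) = phi_1 gamma(0) = (0.279)(1.084412) = 0.302551.
Therefore gamma(1) = 0.3026 (to 4 decimal places).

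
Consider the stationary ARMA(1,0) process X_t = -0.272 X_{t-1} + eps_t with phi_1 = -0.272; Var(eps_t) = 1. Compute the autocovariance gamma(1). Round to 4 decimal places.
\gamma(1) = -0.2937

Multiply the model equation by X_{t-k} and take expectations. With theta_0 = psi_0 = 1 and psi_j the MA(infinity) weights, this gives
  gamma(k) - sum_i phi_i gamma(k-i) = c_k,
  c_k = sigma^2 * sum_{j=k..q} theta_j psi_{j-k}   (c_k = 0 for k > q),
using gamma(-m) = gamma(m).
Pure AR (q = 0): c_0 = sigma^2 = 1, c_k = 0 for k >= 1.
Equations for k = 0 and k = 1 (AR order 1):
  gamma(0) = phi_1 gamma(1) + c_0
  gamma(1) = phi_1 gamma(0) + c_1
Substituting the second into the first: gamma(0) (1 - phi_1^2) = c_0 + phi_1 c_1, so
  gamma(0) = c_0 / (1 - phi_1^2) = 1 / (1 - (-0.272)^2) = 1 / 0.926016 = 1.079895.
  gamma(1) = phi_1 gamma(0) = (-0.272)(1.079895) = -0.293731.
Therefore gamma(1) = -0.2937 (to 4 decimal places).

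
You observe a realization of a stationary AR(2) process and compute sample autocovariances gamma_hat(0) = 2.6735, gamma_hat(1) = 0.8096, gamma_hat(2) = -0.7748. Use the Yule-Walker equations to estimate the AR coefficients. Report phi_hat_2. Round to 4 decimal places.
\hat\phi_{2} = -0.4200

The Yule-Walker equations for an AR(p) process read, in matrix form,
  Gamma_p phi = r_p,   with   (Gamma_p)_{ij} = gamma(|i - j|),
                       (r_p)_i = gamma(i),   i,j = 1..p.
Substitute the sample gammas (Toeplitz matrix and right-hand side of size 2):
  Gamma_p = [[2.6735, 0.8096], [0.8096, 2.6735]]
  r_p     = [0.8096, -0.7748]
Written out:
  2.6735 phi_1 + 0.8096 phi_2 = 0.8096
  0.8096 phi_1 + 2.6735 phi_2 = -0.7748
Solve by Cramer's rule:
  det = gamma(0)^2 - gamma(1)^2 = (2.6735)^2 - (0.8096)^2 = 7.14760225 - 0.65545216 = 6.49215009
  phi_hat_1 = [gamma(1) gamma(0) - gamma(1) gamma(2)] / det = [(0.8096)(2.6735) - (0.8096)(-0.7748)] / 6.49215009 = 2.79174368 / 6.49215009 = 0.43
  phi_hat_2 = [gamma(0) gamma(2) - gamma(1)^2] / det = [(2.6735)(-0.7748) - (0.8096)^2] / 6.49215009 = -2.72687996 / 6.49215009 = -0.42
So phi_hat = [0.4300, -0.4200].
Therefore phi_hat_2 = -0.4200.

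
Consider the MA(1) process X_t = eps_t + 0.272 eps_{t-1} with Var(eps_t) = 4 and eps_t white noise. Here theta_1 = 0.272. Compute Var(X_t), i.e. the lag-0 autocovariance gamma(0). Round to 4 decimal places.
\gamma(0) = 4.2959

For an MA(q) process X_t = eps_t + sum_i theta_i eps_{t-i} with
Var(eps_t) = sigma^2, the variance is
  gamma(0) = sigma^2 * (1 + sum_i theta_i^2).
  sum_i theta_i^2 = (0.272)^2 = 0.073984.
  gamma(0) = 4 * (1 + 0.073984) = 4 * 1.073984 = 4.295936, which rounds to 4.2959.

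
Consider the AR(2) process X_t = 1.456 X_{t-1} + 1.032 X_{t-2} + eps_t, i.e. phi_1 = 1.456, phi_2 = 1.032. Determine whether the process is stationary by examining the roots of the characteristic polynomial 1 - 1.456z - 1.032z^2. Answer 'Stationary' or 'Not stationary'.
\text{Not stationary}

The AR(p) characteristic polynomial is P(z) = 1 - 1.456z - 1.032z^2.
Stationarity requires all roots to lie outside the unit circle, i.e. |z| > 1 for every root.
Set 1 + (-1.456) z + (-1.032) z^2 = 0, i.e. a z^2 + b z + c = 0 with a = -1.032, b = -1.456, c = 1.
Discriminant D = b^2 - 4ac = (-1.456)^2 - 4*(-1.032)*1 = 2.119936 - (-4.128) = 6.247936.
D >= 0, so the roots are real: z = (-b +/- sqrt(D)) / (2a) = (1.456 +/- 2.499587) / (-2.064).
  z_1 = (1.456 + 2.499587) / (-2.064) = -1.9165,   |z_1| = 1.9165.
  z_2 = (1.456 - 2.499587) / (-2.064) = 0.5056,   |z_2| = 0.5056.
Moduli of all roots: 1.9165, 0.5056.
All moduli strictly greater than 1? No.
Verdict: Not stationary.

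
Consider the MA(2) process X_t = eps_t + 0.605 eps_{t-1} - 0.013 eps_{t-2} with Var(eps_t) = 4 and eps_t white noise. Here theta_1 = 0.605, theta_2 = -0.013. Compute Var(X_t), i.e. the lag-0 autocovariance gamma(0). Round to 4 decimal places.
\gamma(0) = 5.4648

For an MA(q) process X_t = eps_t + sum_i theta_i eps_{t-i} with
Var(eps_t) = sigma^2, the variance is
  gamma(0) = sigma^2 * (1 + sum_i theta_i^2).
  sum_i theta_i^2 = (0.605)^2 + (-0.013)^2 = 0.366025 + 0.000169 = 0.366194.
  gamma(0) = 4 * (1 + 0.366194) = 4 * 1.366194 = 5.464776, which rounds to 5.4648.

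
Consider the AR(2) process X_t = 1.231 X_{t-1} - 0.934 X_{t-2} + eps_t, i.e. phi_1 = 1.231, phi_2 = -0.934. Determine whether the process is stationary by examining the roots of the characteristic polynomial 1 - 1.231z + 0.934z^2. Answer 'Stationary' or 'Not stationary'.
\text{Stationary}

The AR(p) characteristic polynomial is P(z) = 1 - 1.231z + 0.934z^2.
Stationarity requires all roots to lie outside the unit circle, i.e. |z| > 1 for every root.
Set 1 + (-1.231) z + (0.934) z^2 = 0, i.e. a z^2 + b z + c = 0 with a = 0.934, b = -1.231, c = 1.
Discriminant D = b^2 - 4ac = (-1.231)^2 - 4*(0.934)*1 = 1.515361 - (3.736) = -2.220639.
D < 0, so the roots are the complex-conjugate pair z = (-b +/- i sqrt(-D)) / (2a) = 0.659 +/- 0.7977i.
For a conjugate pair |z|^2 = z * conj(z) = (product of roots) = c/a = 1/(0.934) = 1.070664, so |z| = sqrt(1.070664) = 1.0347 for both roots.
Moduli of all roots: 1.0347, 1.0347.
All moduli strictly greater than 1? Yes.
Verdict: Stationary.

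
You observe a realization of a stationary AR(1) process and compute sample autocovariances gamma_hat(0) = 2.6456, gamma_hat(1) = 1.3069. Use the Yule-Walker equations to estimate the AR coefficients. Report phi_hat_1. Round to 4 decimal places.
\hat\phi_{1} = 0.4940

The Yule-Walker equations for an AR(p) process read, in matrix form,
  Gamma_p phi = r_p,   with   (Gamma_p)_{ij} = gamma(|i - j|),
                       (r_p)_i = gamma(i),   i,j = 1..p.
Substitute the sample gammas (Toeplitz matrix and right-hand side of size 1):
  Gamma_p = [[2.6456]]
  r_p     = [1.3069]
With p = 1 this is the single equation gamma(0) phi_1 = gamma(1):
  phi_hat_1 = gamma(1) / gamma(0) = 1.3069 / 2.6456 = 0.4940.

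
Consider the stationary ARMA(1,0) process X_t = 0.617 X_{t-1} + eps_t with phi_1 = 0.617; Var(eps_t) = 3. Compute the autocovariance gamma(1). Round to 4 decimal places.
\gamma(1) = 2.9888

Multiply the model equation by X_{t-k} and take expectations. With theta_0 = psi_0 = 1 and psi_j the MA(infinity) weights, this gives
  gamma(k) - sum_i phi_i gamma(k-i) = c_k,
  c_k = sigma^2 * sum_{j=k..q} theta_j psi_{j-k}   (c_k = 0 for k > q),
using gamma(-m) = gamma(m).
Pure AR (q = 0): c_0 = sigma^2 = 3, c_k = 0 for k >= 1.
Equations for k = 0 and k = 1 (AR order 1):
  gamma(0) = phi_1 gamma(1) + c_0
  gamma(1) = phi_1 gamma(0) + c_1
Substituting the second into the first: gamma(0) (1 - phi_1^2) = c_0 + phi_1 c_1, so
  gamma(0) = c_0 / (1 - phi_1^2) = 3 / (1 - (0.617)^2) = 3 / 0.619311 = 4.844093.
  gamma(1) = phi_1 gamma(0) = (0.617)(4.844093) = 2.988805.
Therefore gamma(1) = 2.9888 (to 4 decimal places).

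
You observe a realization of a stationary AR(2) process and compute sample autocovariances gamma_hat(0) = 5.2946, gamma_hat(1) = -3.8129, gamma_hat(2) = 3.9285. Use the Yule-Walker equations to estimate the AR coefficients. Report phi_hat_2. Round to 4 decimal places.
\hat\phi_{2} = 0.4640

The Yule-Walker equations for an AR(p) process read, in matrix form,
  Gamma_p phi = r_p,   with   (Gamma_p)_{ij} = gamma(|i - j|),
                       (r_p)_i = gamma(i),   i,j = 1..p.
Substitute the sample gammas (Toeplitz matrix and right-hand side of size 2):
  Gamma_p = [[5.2946, -3.8129], [-3.8129, 5.2946]]
  r_p     = [-3.8129, 3.9285]
Written out:
  5.2946 phi_1 - 3.8129 phi_2 = -3.8129
  -3.8129 phi_1 + 5.2946 phi_2 = 3.9285
Solve by Cramer's rule:
  det = gamma(0)^2 - gamma(1)^2 = (5.2946)^2 - (-3.8129)^2 = 28.03278916 - 14.53820641 = 13.49458275
  phi_hat_1 = [gamma(1) gamma(0) - gamma(1) gamma(2)] / det = [(-3.8129)(5.2946) - (-3.8129)(3.9285)] / 13.49458275 = -5.20880269 / 13.49458275 = -0.386
  phi_hat_2 = [gamma(0) gamma(2) - gamma(1)^2] / det = [(5.2946)(3.9285) - (-3.8129)^2] / 13.49458275 = 6.26162969 / 13.49458275 = 0.464
So phi_hat = [-0.3860, 0.4640].
Therefore phi_hat_2 = 0.4640.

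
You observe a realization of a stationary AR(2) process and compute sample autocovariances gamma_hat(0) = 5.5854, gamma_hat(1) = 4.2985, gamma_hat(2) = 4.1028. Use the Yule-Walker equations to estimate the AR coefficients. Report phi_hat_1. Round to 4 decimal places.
\hat\phi_{1} = 0.5010

The Yule-Walker equations for an AR(p) process read, in matrix form,
  Gamma_p phi = r_p,   with   (Gamma_p)_{ij} = gamma(|i - j|),
                       (r_p)_i = gamma(i),   i,j = 1..p.
Substitute the sample gammas (Toeplitz matrix and right-hand side of size 2):
  Gamma_p = [[5.5854, 4.2985], [4.2985, 5.5854]]
  r_p     = [4.2985, 4.1028]
Written out:
  5.5854 phi_1 + 4.2985 phi_2 = 4.2985
  4.2985 phi_1 + 5.5854 phi_2 = 4.1028
Solve by Cramer's rule:
  det = gamma(0)^2 - gamma(1)^2 = (5.5854)^2 - (4.2985)^2 = 31.19669316 - 18.47710225 = 12.71959091
  phi_hat_1 = [gamma(1) gamma(0) - gamma(1) gamma(2)] / det = [(4.2985)(5.5854) - (4.2985)(4.1028)] / 12.71959091 = 6.3729561 / 12.71959091 = 0.501
  phi_hat_2 = [gamma(0) gamma(2) - gamma(1)^2] / det = [(5.5854)(4.1028) - (4.2985)^2] / 12.71959091 = 4.43867687 / 12.71959091 = 0.349
So phi_hat = [0.5010, 0.3490].
Therefore phi_hat_1 = 0.5010.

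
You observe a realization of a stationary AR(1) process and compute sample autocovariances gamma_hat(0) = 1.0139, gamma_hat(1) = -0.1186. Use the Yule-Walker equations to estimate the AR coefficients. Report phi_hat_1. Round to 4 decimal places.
\hat\phi_{1} = -0.1170

The Yule-Walker equations for an AR(p) process read, in matrix form,
  Gamma_p phi = r_p,   with   (Gamma_p)_{ij} = gamma(|i - j|),
                       (r_p)_i = gamma(i),   i,j = 1..p.
Substitute the sample gammas (Toeplitz matrix and right-hand side of size 1):
  Gamma_p = [[1.0139]]
  r_p     = [-0.1186]
With p = 1 this is the single equation gamma(0) phi_1 = gamma(1):
  phi_hat_1 = gamma(1) / gamma(0) = -0.1186 / 1.0139 = -0.1170.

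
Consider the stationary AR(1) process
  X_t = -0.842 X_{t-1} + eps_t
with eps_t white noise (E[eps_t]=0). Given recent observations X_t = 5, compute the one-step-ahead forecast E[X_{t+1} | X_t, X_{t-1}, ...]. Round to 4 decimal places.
E[X_{t+1} \mid \mathcal F_t] = -4.2100

For an AR(p) model X_t = c + sum_i phi_i X_{t-i} + eps_t, the
one-step-ahead conditional mean is
  E[X_{t+1} | X_t, ...] = c + sum_i phi_i X_{t+1-i}.
Substitute known values:
  E[X_{t+1} | ...] = (-0.842) * (5)
                   = -4.2100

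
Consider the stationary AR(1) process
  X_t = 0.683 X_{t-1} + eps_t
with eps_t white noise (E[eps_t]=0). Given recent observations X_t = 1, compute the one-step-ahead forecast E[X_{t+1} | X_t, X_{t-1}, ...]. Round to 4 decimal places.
E[X_{t+1} \mid \mathcal F_t] = 0.6830

For an AR(p) model X_t = c + sum_i phi_i X_{t-i} + eps_t, the
one-step-ahead conditional mean is
  E[X_{t+1} | X_t, ...] = c + sum_i phi_i X_{t+1-i}.
Substitute known values:
  E[X_{t+1} | ...] = (0.683) * (1)
                   = 0.6830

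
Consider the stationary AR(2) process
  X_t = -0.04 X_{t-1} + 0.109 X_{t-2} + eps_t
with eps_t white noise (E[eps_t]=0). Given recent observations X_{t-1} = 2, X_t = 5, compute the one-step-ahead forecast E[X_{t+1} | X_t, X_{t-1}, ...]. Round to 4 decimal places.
E[X_{t+1} \mid \mathcal F_t] = 0.0180

For an AR(p) model X_t = c + sum_i phi_i X_{t-i} + eps_t, the
one-step-ahead conditional mean is
  E[X_{t+1} | X_t, ...] = c + sum_i phi_i X_{t+1-i}.
Substitute known values:
  E[X_{t+1} | ...] = (-0.04) * (5) + (0.109) * (2)
                   = 0.0180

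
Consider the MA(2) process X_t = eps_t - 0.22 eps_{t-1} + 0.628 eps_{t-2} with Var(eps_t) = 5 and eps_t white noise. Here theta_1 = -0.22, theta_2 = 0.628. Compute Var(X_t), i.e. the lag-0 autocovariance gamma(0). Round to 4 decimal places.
\gamma(0) = 7.2139

For an MA(q) process X_t = eps_t + sum_i theta_i eps_{t-i} with
Var(eps_t) = sigma^2, the variance is
  gamma(0) = sigma^2 * (1 + sum_i theta_i^2).
  sum_i theta_i^2 = (-0.22)^2 + (0.628)^2 = 0.0484 + 0.394384 = 0.442784.
  gamma(0) = 5 * (1 + 0.442784) = 5 * 1.442784 = 7.21392, which rounds to 7.2139.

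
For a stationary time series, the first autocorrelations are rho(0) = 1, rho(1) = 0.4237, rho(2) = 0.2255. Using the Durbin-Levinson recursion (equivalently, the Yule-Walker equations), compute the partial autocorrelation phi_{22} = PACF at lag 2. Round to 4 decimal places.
\phi_{22} = 0.0560

The PACF at lag k is phi_{kk}, the last component of the solution
to the Yule-Walker system G_k phi = r_k where
  (G_k)_{ij} = rho(|i - j|), (r_k)_i = rho(i), i,j = 1..k.
Equivalently, Durbin-Levinson gives phi_{kk} iteratively:
  phi_{11} = rho(1)
  phi_{kk} = [rho(k) - sum_{j=1..k-1} phi_{k-1,j} rho(k-j)]
            / [1 - sum_{j=1..k-1} phi_{k-1,j} rho(j)],
  phi_{k,j} = phi_{k-1,j} - phi_{kk} phi_{k-1,k-j},  j = 1..k-1.
Step k = 1:
  phi_11 = rho(1) = 0.4237.
Step k = 2:
  phi_22 = [rho(2) - phi_11 rho(1)] / [1 - phi_11 rho(1)] = [0.2255 - (0.4237)(0.4237)] / [1 - (0.4237)(0.4237)]
         = 0.04597831 / 0.82047831 = 0.056.
Therefore phi_{22} = 0.0560.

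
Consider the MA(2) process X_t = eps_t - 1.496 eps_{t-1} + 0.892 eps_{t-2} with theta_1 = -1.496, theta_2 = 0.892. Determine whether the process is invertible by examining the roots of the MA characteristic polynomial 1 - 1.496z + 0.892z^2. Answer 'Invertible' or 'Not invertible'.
\text{Invertible}

The MA(q) characteristic polynomial is P(z) = 1 - 1.496z + 0.892z^2.
Invertibility requires all roots to lie outside the unit circle, i.e. |z| > 1 for every root.
Set 1 + (-1.496) z + (0.892) z^2 = 0, i.e. a z^2 + b z + c = 0 with a = 0.892, b = -1.496, c = 1.
Discriminant D = b^2 - 4ac = (-1.496)^2 - 4*(0.892)*1 = 2.238016 - (3.568) = -1.329984.
D < 0, so the roots are the complex-conjugate pair z = (-b +/- i sqrt(-D)) / (2a) = 0.8386 +/- 0.6464i.
For a conjugate pair |z|^2 = z * conj(z) = (product of roots) = c/a = 1/(0.892) = 1.121076, so |z| = sqrt(1.121076) = 1.0588 for both roots.
Moduli of all roots: 1.0588, 1.0588.
All moduli strictly greater than 1? Yes.
Verdict: Invertible.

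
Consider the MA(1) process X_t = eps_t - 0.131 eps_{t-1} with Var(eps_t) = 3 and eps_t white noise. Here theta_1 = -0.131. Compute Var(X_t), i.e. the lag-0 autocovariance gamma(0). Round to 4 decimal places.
\gamma(0) = 3.0515

For an MA(q) process X_t = eps_t + sum_i theta_i eps_{t-i} with
Var(eps_t) = sigma^2, the variance is
  gamma(0) = sigma^2 * (1 + sum_i theta_i^2).
  sum_i theta_i^2 = (-0.131)^2 = 0.017161.
  gamma(0) = 3 * (1 + 0.017161) = 3 * 1.017161 = 3.051483, which rounds to 3.0515.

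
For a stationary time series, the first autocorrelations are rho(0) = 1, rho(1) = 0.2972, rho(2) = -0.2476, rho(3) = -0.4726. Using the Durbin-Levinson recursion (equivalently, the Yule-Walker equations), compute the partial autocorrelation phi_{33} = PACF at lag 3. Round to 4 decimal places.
\phi_{33} = -0.3330

The PACF at lag k is phi_{kk}, the last component of the solution
to the Yule-Walker system G_k phi = r_k where
  (G_k)_{ij} = rho(|i - j|), (r_k)_i = rho(i), i,j = 1..k.
Equivalently, Durbin-Levinson gives phi_{kk} iteratively:
  phi_{11} = rho(1)
  phi_{kk} = [rho(k) - sum_{j=1..k-1} phi_{k-1,j} rho(k-j)]
            / [1 - sum_{j=1..k-1} phi_{k-1,j} rho(j)],
  phi_{k,j} = phi_{k-1,j} - phi_{kk} phi_{k-1,k-j},  j = 1..k-1.
Step k = 1:
  phi_11 = rho(1) = 0.2972.
Step k = 2:
  phi_22 = [rho(2) - phi_11 rho(1)] / [1 - phi_11 rho(1)] = [-0.2476 - (0.2972)(0.2972)] / [1 - (0.2972)(0.2972)]
         = -0.33592784 / 0.91167216 = -0.368474.
  Update: phi_21 = phi_11 - phi_22 phi_11 = 0.2972 - (-0.368474)(0.2972) = 0.406711.
Step k = 3:
  phi_33 = [rho(3) - phi_21 rho(2) - phi_22 rho(1)] / [1 - phi_21 rho(1) - phi_22 rho(2)]
    numerator   = -0.4726 - (0.406711)(-0.2476) - (-0.368474)(0.2972) = -0.26238787
    denominator = 1 - (0.406711)(0.2972) - (-0.368474)(-0.2476) = 0.78789136
  phi_33 = -0.26238787 / 0.78789136 = -0.333.
Therefore phi_{33} = -0.3330.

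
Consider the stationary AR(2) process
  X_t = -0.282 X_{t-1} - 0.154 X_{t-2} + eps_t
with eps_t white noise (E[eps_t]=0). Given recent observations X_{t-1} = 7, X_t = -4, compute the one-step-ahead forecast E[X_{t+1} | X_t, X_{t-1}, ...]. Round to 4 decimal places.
E[X_{t+1} \mid \mathcal F_t] = 0.0500

For an AR(p) model X_t = c + sum_i phi_i X_{t-i} + eps_t, the
one-step-ahead conditional mean is
  E[X_{t+1} | X_t, ...] = c + sum_i phi_i X_{t+1-i}.
Substitute known values:
  E[X_{t+1} | ...] = (-0.282) * (-4) + (-0.154) * (7)
                   = 0.0500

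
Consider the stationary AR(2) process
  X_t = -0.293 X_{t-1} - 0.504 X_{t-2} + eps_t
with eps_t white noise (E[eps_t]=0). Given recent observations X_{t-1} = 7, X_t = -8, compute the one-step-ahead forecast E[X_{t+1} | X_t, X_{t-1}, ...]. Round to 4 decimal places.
E[X_{t+1} \mid \mathcal F_t] = -1.1840

For an AR(p) model X_t = c + sum_i phi_i X_{t-i} + eps_t, the
one-step-ahead conditional mean is
  E[X_{t+1} | X_t, ...] = c + sum_i phi_i X_{t+1-i}.
Substitute known values:
  E[X_{t+1} | ...] = (-0.293) * (-8) + (-0.504) * (7)
                   = -1.1840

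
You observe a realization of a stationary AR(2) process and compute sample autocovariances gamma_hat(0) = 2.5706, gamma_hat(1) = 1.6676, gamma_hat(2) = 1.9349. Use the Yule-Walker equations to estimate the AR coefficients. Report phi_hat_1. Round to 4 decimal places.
\hat\phi_{1} = 0.2770

The Yule-Walker equations for an AR(p) process read, in matrix form,
  Gamma_p phi = r_p,   with   (Gamma_p)_{ij} = gamma(|i - j|),
                       (r_p)_i = gamma(i),   i,j = 1..p.
Substitute the sample gammas (Toeplitz matrix and right-hand side of size 2):
  Gamma_p = [[2.5706, 1.6676], [1.6676, 2.5706]]
  r_p     = [1.6676, 1.9349]
Written out:
  2.5706 phi_1 + 1.6676 phi_2 = 1.6676
  1.6676 phi_1 + 2.5706 phi_2 = 1.9349
Solve by Cramer's rule:
  det = gamma(0)^2 - gamma(1)^2 = (2.5706)^2 - (1.6676)^2 = 6.60798436 - 2.78088976 = 3.8270946
  phi_hat_1 = [gamma(1) gamma(0) - gamma(1) gamma(2)] / det = [(1.6676)(2.5706) - (1.6676)(1.9349)] / 3.8270946 = 1.06009332 / 3.8270946 = 0.277
  phi_hat_2 = [gamma(0) gamma(2) - gamma(1)^2] / det = [(2.5706)(1.9349) - (1.6676)^2] / 3.8270946 = 2.19296418 / 3.8270946 = 0.573
So phi_hat = [0.2770, 0.5730].
Therefore phi_hat_1 = 0.2770.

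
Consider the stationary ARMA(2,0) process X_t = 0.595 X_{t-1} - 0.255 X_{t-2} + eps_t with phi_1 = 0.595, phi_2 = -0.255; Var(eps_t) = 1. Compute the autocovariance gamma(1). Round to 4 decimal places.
\gamma(1) = 0.6541

Multiply the model equation by X_{t-k} and take expectations. With theta_0 = psi_0 = 1 and psi_j the MA(infinity) weights, this gives
  gamma(k) - sum_i phi_i gamma(k-i) = c_k,
  c_k = sigma^2 * sum_{j=k..q} theta_j psi_{j-k}   (c_k = 0 for k > q),
using gamma(-m) = gamma(m).
Pure AR (q = 0): c_0 = sigma^2 = 1, c_k = 0 for k >= 1.
Equations for k = 0, 1, 2 (AR order 2, c_2 = 0):
  (E0) gamma(0) = phi_1 gamma(1) + phi_2 gamma(2) + c_0
  (E1) gamma(1) = phi_1 gamma(0) + phi_2 gamma(1) + c_1
  (E2) gamma(2) = phi_1 gamma(1) + phi_2 gamma(0)
From (E1): gamma(1) = A gamma(0) + B with
  A = phi_1 / (1 - phi_2) = 0.595 / 1.255 = 0.474104,   B = c_1 / (1 - phi_2) = 0 / 1.255 = 0.
Insert (E2) into (E0): gamma(0) (1 - phi_2^2) = phi_1 (1 + phi_2) gamma(1) + c_0.
  phi_1 (1 + phi_2) = (0.595)(0.745) = 0.443275,   1 - phi_2^2 = 0.934975.
Replace gamma(1) by A gamma(0) + B and collect gamma(0):
  gamma(0) [0.934975 - (0.443275)(0.474104)] = c_0 = 1
  gamma(0) * 0.724817 = 1
  gamma(0) = 1 / 0.724817 = 1.379659.
  gamma(1) = A gamma(0) = (0.474104)(1.379659) = 0.654101.
Therefore gamma(1) = 0.6541 (to 4 decimal places).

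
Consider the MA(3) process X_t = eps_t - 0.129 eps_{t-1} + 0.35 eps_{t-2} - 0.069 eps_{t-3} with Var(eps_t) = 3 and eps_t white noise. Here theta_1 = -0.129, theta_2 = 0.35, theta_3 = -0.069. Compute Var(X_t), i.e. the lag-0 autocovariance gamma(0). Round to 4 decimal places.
\gamma(0) = 3.4317

For an MA(q) process X_t = eps_t + sum_i theta_i eps_{t-i} with
Var(eps_t) = sigma^2, the variance is
  gamma(0) = sigma^2 * (1 + sum_i theta_i^2).
  sum_i theta_i^2 = (-0.129)^2 + (0.35)^2 + (-0.069)^2 = 0.016641 + 0.1225 + 0.004761 = 0.143902.
  gamma(0) = 3 * (1 + 0.143902) = 3 * 1.143902 = 3.431706, which rounds to 3.4317.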